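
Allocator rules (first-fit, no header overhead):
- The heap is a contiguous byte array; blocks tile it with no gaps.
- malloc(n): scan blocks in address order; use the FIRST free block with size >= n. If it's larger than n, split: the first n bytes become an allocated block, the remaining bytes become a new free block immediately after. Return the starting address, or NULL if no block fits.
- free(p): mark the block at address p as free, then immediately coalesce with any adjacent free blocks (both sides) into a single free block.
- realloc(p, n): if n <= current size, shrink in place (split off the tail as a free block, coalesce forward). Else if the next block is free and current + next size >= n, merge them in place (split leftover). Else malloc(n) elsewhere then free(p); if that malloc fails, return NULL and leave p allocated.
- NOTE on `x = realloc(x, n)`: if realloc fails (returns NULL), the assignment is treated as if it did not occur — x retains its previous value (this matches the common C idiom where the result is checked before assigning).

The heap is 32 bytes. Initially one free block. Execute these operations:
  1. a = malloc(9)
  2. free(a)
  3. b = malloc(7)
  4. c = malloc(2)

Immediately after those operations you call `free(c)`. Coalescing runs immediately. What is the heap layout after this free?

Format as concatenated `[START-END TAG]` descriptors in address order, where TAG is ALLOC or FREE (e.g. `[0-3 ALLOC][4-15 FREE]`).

Answer: [0-6 ALLOC][7-31 FREE]

Derivation:
Op 1: a = malloc(9) -> a = 0; heap: [0-8 ALLOC][9-31 FREE]
Op 2: free(a) -> (freed a); heap: [0-31 FREE]
Op 3: b = malloc(7) -> b = 0; heap: [0-6 ALLOC][7-31 FREE]
Op 4: c = malloc(2) -> c = 7; heap: [0-6 ALLOC][7-8 ALLOC][9-31 FREE]
free(c): c = 7 -> block [7-8 ALLOC]; mark free, coalesce with adjacent free neighbors -> [0-6 ALLOC][7-31 FREE]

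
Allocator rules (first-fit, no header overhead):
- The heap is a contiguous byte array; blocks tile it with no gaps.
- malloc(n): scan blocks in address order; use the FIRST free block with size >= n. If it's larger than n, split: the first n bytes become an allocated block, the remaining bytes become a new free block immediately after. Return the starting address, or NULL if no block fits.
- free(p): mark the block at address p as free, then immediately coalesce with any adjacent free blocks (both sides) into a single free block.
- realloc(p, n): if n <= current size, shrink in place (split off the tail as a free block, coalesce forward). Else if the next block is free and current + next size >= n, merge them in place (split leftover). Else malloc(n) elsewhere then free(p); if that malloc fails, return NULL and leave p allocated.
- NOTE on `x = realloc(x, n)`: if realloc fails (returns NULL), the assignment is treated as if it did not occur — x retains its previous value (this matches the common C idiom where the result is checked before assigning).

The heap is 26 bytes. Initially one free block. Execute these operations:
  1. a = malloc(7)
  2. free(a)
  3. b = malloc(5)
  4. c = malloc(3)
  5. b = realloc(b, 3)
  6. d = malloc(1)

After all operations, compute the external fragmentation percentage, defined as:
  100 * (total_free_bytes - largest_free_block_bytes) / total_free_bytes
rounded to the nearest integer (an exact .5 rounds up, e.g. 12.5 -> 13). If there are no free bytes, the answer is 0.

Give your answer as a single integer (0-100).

Answer: 5

Derivation:
Op 1: a = malloc(7) -> a = 0; heap: [0-6 ALLOC][7-25 FREE]
Op 2: free(a) -> (freed a); heap: [0-25 FREE]
Op 3: b = malloc(5) -> b = 0; heap: [0-4 ALLOC][5-25 FREE]
Op 4: c = malloc(3) -> c = 5; heap: [0-4 ALLOC][5-7 ALLOC][8-25 FREE]
Op 5: b = realloc(b, 3) -> b = 0; heap: [0-2 ALLOC][3-4 FREE][5-7 ALLOC][8-25 FREE]
Op 6: d = malloc(1) -> d = 3; heap: [0-2 ALLOC][3-3 ALLOC][4-4 FREE][5-7 ALLOC][8-25 FREE]
Free blocks: [1 18] total_free=19 largest=18 -> 100*(19-18)/19 = 100/19 ≈ 5.263 -> rounds to 5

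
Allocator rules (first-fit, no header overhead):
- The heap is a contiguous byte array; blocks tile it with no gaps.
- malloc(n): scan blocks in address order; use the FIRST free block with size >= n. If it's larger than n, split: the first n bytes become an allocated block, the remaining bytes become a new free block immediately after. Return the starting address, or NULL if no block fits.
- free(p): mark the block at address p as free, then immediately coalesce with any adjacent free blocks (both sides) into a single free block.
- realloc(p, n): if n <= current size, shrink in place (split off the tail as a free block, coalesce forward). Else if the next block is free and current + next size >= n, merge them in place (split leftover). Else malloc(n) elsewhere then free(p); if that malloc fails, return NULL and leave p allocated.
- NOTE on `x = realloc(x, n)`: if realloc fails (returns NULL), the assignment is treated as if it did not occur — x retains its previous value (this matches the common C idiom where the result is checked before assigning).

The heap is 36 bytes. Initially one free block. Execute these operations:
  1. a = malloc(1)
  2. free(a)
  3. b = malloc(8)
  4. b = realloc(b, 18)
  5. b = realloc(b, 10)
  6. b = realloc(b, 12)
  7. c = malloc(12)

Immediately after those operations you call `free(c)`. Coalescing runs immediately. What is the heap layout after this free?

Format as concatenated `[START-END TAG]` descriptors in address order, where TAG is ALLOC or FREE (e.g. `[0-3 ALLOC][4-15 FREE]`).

Op 1: a = malloc(1) -> a = 0; heap: [0-0 ALLOC][1-35 FREE]
Op 2: free(a) -> (freed a); heap: [0-35 FREE]
Op 3: b = malloc(8) -> b = 0; heap: [0-7 ALLOC][8-35 FREE]
Op 4: b = realloc(b, 18) -> b = 0; heap: [0-17 ALLOC][18-35 FREE]
Op 5: b = realloc(b, 10) -> b = 0; heap: [0-9 ALLOC][10-35 FREE]
Op 6: b = realloc(b, 12) -> b = 0; heap: [0-11 ALLOC][12-35 FREE]
Op 7: c = malloc(12) -> c = 12; heap: [0-11 ALLOC][12-23 ALLOC][24-35 FREE]
free(c): c = 12 -> block [12-23 ALLOC]; mark free, coalesce with adjacent free neighbors -> [0-11 ALLOC][12-35 FREE]

Answer: [0-11 ALLOC][12-35 FREE]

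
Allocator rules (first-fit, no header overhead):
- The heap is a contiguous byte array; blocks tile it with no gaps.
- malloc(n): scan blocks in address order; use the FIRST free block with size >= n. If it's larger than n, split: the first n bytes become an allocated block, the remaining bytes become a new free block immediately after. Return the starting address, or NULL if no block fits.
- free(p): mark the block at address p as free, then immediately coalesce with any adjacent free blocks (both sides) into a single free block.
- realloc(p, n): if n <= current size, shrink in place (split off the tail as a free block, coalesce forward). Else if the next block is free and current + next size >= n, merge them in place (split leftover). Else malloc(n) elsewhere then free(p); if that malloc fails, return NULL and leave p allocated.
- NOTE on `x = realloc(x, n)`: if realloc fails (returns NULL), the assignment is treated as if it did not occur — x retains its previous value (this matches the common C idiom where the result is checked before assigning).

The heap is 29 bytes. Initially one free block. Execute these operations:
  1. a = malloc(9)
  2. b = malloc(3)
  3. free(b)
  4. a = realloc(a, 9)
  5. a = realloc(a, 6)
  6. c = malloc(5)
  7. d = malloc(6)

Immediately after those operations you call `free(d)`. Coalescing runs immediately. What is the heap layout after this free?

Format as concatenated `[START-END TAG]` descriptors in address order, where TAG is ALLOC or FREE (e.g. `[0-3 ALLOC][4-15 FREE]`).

Answer: [0-5 ALLOC][6-10 ALLOC][11-28 FREE]

Derivation:
Op 1: a = malloc(9) -> a = 0; heap: [0-8 ALLOC][9-28 FREE]
Op 2: b = malloc(3) -> b = 9; heap: [0-8 ALLOC][9-11 ALLOC][12-28 FREE]
Op 3: free(b) -> (freed b); heap: [0-8 ALLOC][9-28 FREE]
Op 4: a = realloc(a, 9) -> a = 0; heap: [0-8 ALLOC][9-28 FREE]
Op 5: a = realloc(a, 6) -> a = 0; heap: [0-5 ALLOC][6-28 FREE]
Op 6: c = malloc(5) -> c = 6; heap: [0-5 ALLOC][6-10 ALLOC][11-28 FREE]
Op 7: d = malloc(6) -> d = 11; heap: [0-5 ALLOC][6-10 ALLOC][11-16 ALLOC][17-28 FREE]
free(d): d = 11 -> block [11-16 ALLOC]; mark free, coalesce with adjacent free neighbors -> [0-5 ALLOC][6-10 ALLOC][11-28 FREE]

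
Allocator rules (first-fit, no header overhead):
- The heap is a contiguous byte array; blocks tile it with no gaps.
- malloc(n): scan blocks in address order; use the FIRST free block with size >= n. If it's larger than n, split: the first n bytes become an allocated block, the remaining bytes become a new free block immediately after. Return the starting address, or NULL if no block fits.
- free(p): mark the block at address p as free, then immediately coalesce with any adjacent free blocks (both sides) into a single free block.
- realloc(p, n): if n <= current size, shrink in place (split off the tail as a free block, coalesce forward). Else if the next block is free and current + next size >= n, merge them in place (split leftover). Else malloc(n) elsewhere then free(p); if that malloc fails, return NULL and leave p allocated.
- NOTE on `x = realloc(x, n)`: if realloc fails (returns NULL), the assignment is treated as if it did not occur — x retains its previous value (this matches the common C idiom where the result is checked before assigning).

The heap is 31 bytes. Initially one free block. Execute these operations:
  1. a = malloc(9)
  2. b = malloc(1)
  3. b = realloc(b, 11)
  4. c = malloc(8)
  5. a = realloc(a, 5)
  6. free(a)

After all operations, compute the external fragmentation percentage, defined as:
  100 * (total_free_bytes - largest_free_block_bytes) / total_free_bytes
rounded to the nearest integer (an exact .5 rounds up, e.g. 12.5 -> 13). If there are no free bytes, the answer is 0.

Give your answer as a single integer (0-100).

Op 1: a = malloc(9) -> a = 0; heap: [0-8 ALLOC][9-30 FREE]
Op 2: b = malloc(1) -> b = 9; heap: [0-8 ALLOC][9-9 ALLOC][10-30 FREE]
Op 3: b = realloc(b, 11) -> b = 9; heap: [0-8 ALLOC][9-19 ALLOC][20-30 FREE]
Op 4: c = malloc(8) -> c = 20; heap: [0-8 ALLOC][9-19 ALLOC][20-27 ALLOC][28-30 FREE]
Op 5: a = realloc(a, 5) -> a = 0; heap: [0-4 ALLOC][5-8 FREE][9-19 ALLOC][20-27 ALLOC][28-30 FREE]
Op 6: free(a) -> (freed a); heap: [0-8 FREE][9-19 ALLOC][20-27 ALLOC][28-30 FREE]
Free blocks: [9 3] total_free=12 largest=9 -> 100*(12-9)/12 = 300/12 = 25

Answer: 25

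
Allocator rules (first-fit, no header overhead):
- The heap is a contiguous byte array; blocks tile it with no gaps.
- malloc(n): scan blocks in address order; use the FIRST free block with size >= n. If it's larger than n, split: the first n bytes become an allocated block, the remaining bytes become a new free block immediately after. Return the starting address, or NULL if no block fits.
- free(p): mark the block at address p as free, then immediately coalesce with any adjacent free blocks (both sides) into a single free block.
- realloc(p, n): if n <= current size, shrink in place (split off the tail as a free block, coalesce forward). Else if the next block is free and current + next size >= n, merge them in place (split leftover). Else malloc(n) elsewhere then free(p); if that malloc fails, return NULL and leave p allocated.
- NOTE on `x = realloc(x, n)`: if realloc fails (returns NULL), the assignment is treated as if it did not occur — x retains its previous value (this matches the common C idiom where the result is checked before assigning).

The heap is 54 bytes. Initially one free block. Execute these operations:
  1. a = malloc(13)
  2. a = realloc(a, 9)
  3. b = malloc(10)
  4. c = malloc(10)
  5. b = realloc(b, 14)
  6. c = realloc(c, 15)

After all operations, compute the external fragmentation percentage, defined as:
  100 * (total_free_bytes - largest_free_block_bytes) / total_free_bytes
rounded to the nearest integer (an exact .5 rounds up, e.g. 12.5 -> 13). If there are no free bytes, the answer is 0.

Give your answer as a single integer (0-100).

Op 1: a = malloc(13) -> a = 0; heap: [0-12 ALLOC][13-53 FREE]
Op 2: a = realloc(a, 9) -> a = 0; heap: [0-8 ALLOC][9-53 FREE]
Op 3: b = malloc(10) -> b = 9; heap: [0-8 ALLOC][9-18 ALLOC][19-53 FREE]
Op 4: c = malloc(10) -> c = 19; heap: [0-8 ALLOC][9-18 ALLOC][19-28 ALLOC][29-53 FREE]
Op 5: b = realloc(b, 14) -> b = 29; heap: [0-8 ALLOC][9-18 FREE][19-28 ALLOC][29-42 ALLOC][43-53 FREE]
Op 6: c = realloc(c, 15) -> NULL (c unchanged); heap: [0-8 ALLOC][9-18 FREE][19-28 ALLOC][29-42 ALLOC][43-53 FREE]
Free blocks: [10 11] total_free=21 largest=11 -> 100*(21-11)/21 = 1000/21 ≈ 47.619 -> rounds to 48

Answer: 48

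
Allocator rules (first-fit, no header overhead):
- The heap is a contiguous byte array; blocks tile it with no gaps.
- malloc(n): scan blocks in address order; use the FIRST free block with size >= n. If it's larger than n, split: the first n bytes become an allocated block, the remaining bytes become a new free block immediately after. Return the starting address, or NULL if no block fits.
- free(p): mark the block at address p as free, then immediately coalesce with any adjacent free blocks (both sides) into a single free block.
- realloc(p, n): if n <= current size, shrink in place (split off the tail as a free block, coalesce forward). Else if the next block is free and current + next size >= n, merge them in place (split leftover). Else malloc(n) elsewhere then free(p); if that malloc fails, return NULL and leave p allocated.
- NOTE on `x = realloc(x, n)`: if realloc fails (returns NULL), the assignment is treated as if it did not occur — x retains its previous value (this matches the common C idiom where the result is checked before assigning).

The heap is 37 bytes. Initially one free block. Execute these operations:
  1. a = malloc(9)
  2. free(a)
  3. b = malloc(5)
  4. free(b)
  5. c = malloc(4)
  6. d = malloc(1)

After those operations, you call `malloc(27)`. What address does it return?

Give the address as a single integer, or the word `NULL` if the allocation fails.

Op 1: a = malloc(9) -> a = 0; heap: [0-8 ALLOC][9-36 FREE]
Op 2: free(a) -> (freed a); heap: [0-36 FREE]
Op 3: b = malloc(5) -> b = 0; heap: [0-4 ALLOC][5-36 FREE]
Op 4: free(b) -> (freed b); heap: [0-36 FREE]
Op 5: c = malloc(4) -> c = 0; heap: [0-3 ALLOC][4-36 FREE]
Op 6: d = malloc(1) -> d = 4; heap: [0-3 ALLOC][4-4 ALLOC][5-36 FREE]
malloc(27): first-fit scan over [0-3 ALLOC][4-4 ALLOC][5-36 FREE] -> 5

Answer: 5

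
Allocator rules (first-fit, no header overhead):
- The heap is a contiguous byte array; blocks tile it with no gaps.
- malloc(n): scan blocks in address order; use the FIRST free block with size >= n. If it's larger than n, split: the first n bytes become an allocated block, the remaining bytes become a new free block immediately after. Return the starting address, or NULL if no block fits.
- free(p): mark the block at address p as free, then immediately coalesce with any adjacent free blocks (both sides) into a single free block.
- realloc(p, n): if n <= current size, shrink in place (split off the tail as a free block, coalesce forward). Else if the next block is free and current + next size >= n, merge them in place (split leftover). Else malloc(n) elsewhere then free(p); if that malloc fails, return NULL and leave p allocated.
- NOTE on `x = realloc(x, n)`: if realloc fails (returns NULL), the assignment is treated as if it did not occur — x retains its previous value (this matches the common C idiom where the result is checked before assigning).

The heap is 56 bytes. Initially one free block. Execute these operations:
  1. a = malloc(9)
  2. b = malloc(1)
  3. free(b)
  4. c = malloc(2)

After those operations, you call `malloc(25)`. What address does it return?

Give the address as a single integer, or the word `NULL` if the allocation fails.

Answer: 11

Derivation:
Op 1: a = malloc(9) -> a = 0; heap: [0-8 ALLOC][9-55 FREE]
Op 2: b = malloc(1) -> b = 9; heap: [0-8 ALLOC][9-9 ALLOC][10-55 FREE]
Op 3: free(b) -> (freed b); heap: [0-8 ALLOC][9-55 FREE]
Op 4: c = malloc(2) -> c = 9; heap: [0-8 ALLOC][9-10 ALLOC][11-55 FREE]
malloc(25): first-fit scan over [0-8 ALLOC][9-10 ALLOC][11-55 FREE] -> 11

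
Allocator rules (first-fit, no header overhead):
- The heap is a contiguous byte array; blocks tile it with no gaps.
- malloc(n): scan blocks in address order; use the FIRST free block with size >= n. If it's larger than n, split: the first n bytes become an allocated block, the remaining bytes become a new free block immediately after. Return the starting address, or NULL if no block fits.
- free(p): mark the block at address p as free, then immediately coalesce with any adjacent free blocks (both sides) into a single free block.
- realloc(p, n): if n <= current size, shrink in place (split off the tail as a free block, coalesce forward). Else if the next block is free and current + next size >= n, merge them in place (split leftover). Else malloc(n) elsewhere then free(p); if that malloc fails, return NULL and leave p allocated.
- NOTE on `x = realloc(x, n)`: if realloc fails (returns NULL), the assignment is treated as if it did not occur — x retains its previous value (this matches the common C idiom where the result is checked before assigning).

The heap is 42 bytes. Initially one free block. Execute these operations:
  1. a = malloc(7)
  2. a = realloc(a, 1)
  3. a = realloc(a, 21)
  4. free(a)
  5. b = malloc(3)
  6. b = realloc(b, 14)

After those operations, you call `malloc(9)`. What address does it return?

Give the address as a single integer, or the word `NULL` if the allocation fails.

Answer: 14

Derivation:
Op 1: a = malloc(7) -> a = 0; heap: [0-6 ALLOC][7-41 FREE]
Op 2: a = realloc(a, 1) -> a = 0; heap: [0-0 ALLOC][1-41 FREE]
Op 3: a = realloc(a, 21) -> a = 0; heap: [0-20 ALLOC][21-41 FREE]
Op 4: free(a) -> (freed a); heap: [0-41 FREE]
Op 5: b = malloc(3) -> b = 0; heap: [0-2 ALLOC][3-41 FREE]
Op 6: b = realloc(b, 14) -> b = 0; heap: [0-13 ALLOC][14-41 FREE]
malloc(9): first-fit scan over [0-13 ALLOC][14-41 FREE] -> 14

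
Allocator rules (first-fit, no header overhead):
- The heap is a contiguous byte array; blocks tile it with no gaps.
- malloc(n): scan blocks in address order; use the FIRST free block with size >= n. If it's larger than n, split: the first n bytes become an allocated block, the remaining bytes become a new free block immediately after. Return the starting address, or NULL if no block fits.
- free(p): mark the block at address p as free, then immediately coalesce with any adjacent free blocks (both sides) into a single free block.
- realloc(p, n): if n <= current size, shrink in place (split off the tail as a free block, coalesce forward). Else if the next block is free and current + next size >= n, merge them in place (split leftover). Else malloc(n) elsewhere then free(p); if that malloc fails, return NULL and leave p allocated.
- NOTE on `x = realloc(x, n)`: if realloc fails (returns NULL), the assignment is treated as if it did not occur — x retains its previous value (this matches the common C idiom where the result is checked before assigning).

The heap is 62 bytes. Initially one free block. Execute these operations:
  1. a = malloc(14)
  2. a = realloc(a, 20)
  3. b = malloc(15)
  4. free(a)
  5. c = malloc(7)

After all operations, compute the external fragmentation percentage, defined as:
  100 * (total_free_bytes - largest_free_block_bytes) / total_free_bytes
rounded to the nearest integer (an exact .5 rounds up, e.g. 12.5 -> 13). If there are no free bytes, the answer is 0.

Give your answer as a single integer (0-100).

Op 1: a = malloc(14) -> a = 0; heap: [0-13 ALLOC][14-61 FREE]
Op 2: a = realloc(a, 20) -> a = 0; heap: [0-19 ALLOC][20-61 FREE]
Op 3: b = malloc(15) -> b = 20; heap: [0-19 ALLOC][20-34 ALLOC][35-61 FREE]
Op 4: free(a) -> (freed a); heap: [0-19 FREE][20-34 ALLOC][35-61 FREE]
Op 5: c = malloc(7) -> c = 0; heap: [0-6 ALLOC][7-19 FREE][20-34 ALLOC][35-61 FREE]
Free blocks: [13 27] total_free=40 largest=27 -> 100*(40-27)/40 = 1300/40 = 32.5 -> rounds to 33

Answer: 33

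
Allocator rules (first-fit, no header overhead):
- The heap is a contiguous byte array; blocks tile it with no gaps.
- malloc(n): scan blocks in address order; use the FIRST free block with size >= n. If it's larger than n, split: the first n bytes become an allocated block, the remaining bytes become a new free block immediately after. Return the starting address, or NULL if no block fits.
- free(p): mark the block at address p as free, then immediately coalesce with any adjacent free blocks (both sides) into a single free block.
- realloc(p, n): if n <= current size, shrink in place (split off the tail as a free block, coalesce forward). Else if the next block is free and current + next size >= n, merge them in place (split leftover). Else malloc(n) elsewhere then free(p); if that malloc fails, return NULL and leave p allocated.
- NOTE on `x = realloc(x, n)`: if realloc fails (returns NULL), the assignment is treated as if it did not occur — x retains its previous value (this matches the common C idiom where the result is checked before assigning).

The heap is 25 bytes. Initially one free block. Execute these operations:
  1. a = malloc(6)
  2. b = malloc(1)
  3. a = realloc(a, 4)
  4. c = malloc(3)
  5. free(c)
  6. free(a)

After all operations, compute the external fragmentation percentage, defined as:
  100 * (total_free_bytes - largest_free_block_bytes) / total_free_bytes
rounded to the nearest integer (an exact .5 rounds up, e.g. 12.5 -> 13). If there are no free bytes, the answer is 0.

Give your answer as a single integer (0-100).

Op 1: a = malloc(6) -> a = 0; heap: [0-5 ALLOC][6-24 FREE]
Op 2: b = malloc(1) -> b = 6; heap: [0-5 ALLOC][6-6 ALLOC][7-24 FREE]
Op 3: a = realloc(a, 4) -> a = 0; heap: [0-3 ALLOC][4-5 FREE][6-6 ALLOC][7-24 FREE]
Op 4: c = malloc(3) -> c = 7; heap: [0-3 ALLOC][4-5 FREE][6-6 ALLOC][7-9 ALLOC][10-24 FREE]
Op 5: free(c) -> (freed c); heap: [0-3 ALLOC][4-5 FREE][6-6 ALLOC][7-24 FREE]
Op 6: free(a) -> (freed a); heap: [0-5 FREE][6-6 ALLOC][7-24 FREE]
Free blocks: [6 18] total_free=24 largest=18 -> 100*(24-18)/24 = 600/24 = 25

Answer: 25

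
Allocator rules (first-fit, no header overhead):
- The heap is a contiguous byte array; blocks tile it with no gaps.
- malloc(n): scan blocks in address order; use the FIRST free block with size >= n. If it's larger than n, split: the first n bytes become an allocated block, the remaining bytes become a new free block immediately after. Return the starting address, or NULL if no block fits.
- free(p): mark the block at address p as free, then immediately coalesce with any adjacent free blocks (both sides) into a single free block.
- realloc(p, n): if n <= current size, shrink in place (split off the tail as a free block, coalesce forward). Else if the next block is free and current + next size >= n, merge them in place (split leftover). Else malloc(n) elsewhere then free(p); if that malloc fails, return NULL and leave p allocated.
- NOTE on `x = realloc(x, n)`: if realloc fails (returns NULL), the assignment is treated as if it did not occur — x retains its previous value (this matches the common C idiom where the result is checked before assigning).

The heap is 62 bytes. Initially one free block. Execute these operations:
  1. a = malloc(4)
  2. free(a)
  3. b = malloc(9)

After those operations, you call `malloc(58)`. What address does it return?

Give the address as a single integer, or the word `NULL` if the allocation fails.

Answer: NULL

Derivation:
Op 1: a = malloc(4) -> a = 0; heap: [0-3 ALLOC][4-61 FREE]
Op 2: free(a) -> (freed a); heap: [0-61 FREE]
Op 3: b = malloc(9) -> b = 0; heap: [0-8 ALLOC][9-61 FREE]
malloc(58): first-fit scan over [0-8 ALLOC][9-61 FREE] -> NULL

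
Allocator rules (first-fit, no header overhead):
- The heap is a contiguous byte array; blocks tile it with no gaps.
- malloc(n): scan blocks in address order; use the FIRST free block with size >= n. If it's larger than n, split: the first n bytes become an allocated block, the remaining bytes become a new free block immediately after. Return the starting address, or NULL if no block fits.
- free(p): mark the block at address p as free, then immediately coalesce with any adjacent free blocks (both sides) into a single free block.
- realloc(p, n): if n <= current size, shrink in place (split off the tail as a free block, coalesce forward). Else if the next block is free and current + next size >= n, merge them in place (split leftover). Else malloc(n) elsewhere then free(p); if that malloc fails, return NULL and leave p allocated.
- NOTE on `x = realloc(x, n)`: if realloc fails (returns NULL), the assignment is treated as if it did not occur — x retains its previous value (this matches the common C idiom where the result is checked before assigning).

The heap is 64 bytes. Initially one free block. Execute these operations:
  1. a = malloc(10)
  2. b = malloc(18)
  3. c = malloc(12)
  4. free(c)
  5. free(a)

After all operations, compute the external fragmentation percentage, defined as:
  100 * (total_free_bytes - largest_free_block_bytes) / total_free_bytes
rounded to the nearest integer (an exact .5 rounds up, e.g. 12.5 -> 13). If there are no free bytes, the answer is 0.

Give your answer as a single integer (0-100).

Answer: 22

Derivation:
Op 1: a = malloc(10) -> a = 0; heap: [0-9 ALLOC][10-63 FREE]
Op 2: b = malloc(18) -> b = 10; heap: [0-9 ALLOC][10-27 ALLOC][28-63 FREE]
Op 3: c = malloc(12) -> c = 28; heap: [0-9 ALLOC][10-27 ALLOC][28-39 ALLOC][40-63 FREE]
Op 4: free(c) -> (freed c); heap: [0-9 ALLOC][10-27 ALLOC][28-63 FREE]
Op 5: free(a) -> (freed a); heap: [0-9 FREE][10-27 ALLOC][28-63 FREE]
Free blocks: [10 36] total_free=46 largest=36 -> 100*(46-36)/46 = 1000/46 ≈ 21.739 -> rounds to 22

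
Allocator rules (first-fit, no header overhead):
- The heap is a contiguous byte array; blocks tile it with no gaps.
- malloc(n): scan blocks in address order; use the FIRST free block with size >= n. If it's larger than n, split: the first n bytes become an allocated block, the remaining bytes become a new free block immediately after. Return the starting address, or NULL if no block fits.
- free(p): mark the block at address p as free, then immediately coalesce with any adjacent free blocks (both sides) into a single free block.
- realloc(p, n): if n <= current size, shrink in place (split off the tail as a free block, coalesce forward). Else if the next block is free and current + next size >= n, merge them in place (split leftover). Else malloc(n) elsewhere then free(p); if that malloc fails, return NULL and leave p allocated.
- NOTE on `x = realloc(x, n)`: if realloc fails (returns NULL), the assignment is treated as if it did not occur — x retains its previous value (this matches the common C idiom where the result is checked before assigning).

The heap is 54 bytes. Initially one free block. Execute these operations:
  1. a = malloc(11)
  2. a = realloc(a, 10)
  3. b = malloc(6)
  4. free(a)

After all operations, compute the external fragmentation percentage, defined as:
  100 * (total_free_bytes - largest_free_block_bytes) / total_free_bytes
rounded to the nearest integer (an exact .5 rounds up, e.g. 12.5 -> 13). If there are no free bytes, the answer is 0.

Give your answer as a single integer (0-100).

Answer: 21

Derivation:
Op 1: a = malloc(11) -> a = 0; heap: [0-10 ALLOC][11-53 FREE]
Op 2: a = realloc(a, 10) -> a = 0; heap: [0-9 ALLOC][10-53 FREE]
Op 3: b = malloc(6) -> b = 10; heap: [0-9 ALLOC][10-15 ALLOC][16-53 FREE]
Op 4: free(a) -> (freed a); heap: [0-9 FREE][10-15 ALLOC][16-53 FREE]
Free blocks: [10 38] total_free=48 largest=38 -> 100*(48-38)/48 = 1000/48 ≈ 20.833 -> rounds to 21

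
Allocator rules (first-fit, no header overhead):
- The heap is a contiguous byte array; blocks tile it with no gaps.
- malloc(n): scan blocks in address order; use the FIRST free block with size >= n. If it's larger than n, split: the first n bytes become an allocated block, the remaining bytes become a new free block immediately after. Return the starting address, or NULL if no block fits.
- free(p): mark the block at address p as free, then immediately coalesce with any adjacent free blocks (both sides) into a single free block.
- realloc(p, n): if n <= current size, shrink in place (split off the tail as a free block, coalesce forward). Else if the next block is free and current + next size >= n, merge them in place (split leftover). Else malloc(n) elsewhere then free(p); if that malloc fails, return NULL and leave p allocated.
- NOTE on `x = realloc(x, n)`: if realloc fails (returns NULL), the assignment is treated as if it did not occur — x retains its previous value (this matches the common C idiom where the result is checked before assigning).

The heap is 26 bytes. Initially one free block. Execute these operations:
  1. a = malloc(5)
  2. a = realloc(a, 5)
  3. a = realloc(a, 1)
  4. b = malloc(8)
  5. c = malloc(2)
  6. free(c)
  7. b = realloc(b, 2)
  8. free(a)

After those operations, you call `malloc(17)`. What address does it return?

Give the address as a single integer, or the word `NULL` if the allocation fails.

Answer: 3

Derivation:
Op 1: a = malloc(5) -> a = 0; heap: [0-4 ALLOC][5-25 FREE]
Op 2: a = realloc(a, 5) -> a = 0; heap: [0-4 ALLOC][5-25 FREE]
Op 3: a = realloc(a, 1) -> a = 0; heap: [0-0 ALLOC][1-25 FREE]
Op 4: b = malloc(8) -> b = 1; heap: [0-0 ALLOC][1-8 ALLOC][9-25 FREE]
Op 5: c = malloc(2) -> c = 9; heap: [0-0 ALLOC][1-8 ALLOC][9-10 ALLOC][11-25 FREE]
Op 6: free(c) -> (freed c); heap: [0-0 ALLOC][1-8 ALLOC][9-25 FREE]
Op 7: b = realloc(b, 2) -> b = 1; heap: [0-0 ALLOC][1-2 ALLOC][3-25 FREE]
Op 8: free(a) -> (freed a); heap: [0-0 FREE][1-2 ALLOC][3-25 FREE]
malloc(17): first-fit scan over [0-0 FREE][1-2 ALLOC][3-25 FREE] -> 3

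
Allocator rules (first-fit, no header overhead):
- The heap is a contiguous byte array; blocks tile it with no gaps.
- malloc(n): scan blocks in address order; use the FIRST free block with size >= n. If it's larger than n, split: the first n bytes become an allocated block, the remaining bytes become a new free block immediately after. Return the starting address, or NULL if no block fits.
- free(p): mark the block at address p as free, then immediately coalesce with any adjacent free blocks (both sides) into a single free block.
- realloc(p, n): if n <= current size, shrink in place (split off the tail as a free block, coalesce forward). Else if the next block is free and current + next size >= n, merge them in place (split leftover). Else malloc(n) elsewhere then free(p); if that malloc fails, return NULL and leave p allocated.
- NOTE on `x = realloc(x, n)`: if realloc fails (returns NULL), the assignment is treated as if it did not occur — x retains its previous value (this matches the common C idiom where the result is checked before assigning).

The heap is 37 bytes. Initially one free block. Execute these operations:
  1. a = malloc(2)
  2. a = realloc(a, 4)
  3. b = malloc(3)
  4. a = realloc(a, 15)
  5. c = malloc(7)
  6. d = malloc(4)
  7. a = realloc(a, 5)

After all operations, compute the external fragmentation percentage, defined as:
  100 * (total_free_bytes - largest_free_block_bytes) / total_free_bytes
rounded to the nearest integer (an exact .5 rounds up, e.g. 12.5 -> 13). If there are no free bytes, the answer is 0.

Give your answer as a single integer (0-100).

Answer: 44

Derivation:
Op 1: a = malloc(2) -> a = 0; heap: [0-1 ALLOC][2-36 FREE]
Op 2: a = realloc(a, 4) -> a = 0; heap: [0-3 ALLOC][4-36 FREE]
Op 3: b = malloc(3) -> b = 4; heap: [0-3 ALLOC][4-6 ALLOC][7-36 FREE]
Op 4: a = realloc(a, 15) -> a = 7; heap: [0-3 FREE][4-6 ALLOC][7-21 ALLOC][22-36 FREE]
Op 5: c = malloc(7) -> c = 22; heap: [0-3 FREE][4-6 ALLOC][7-21 ALLOC][22-28 ALLOC][29-36 FREE]
Op 6: d = malloc(4) -> d = 0; heap: [0-3 ALLOC][4-6 ALLOC][7-21 ALLOC][22-28 ALLOC][29-36 FREE]
Op 7: a = realloc(a, 5) -> a = 7; heap: [0-3 ALLOC][4-6 ALLOC][7-11 ALLOC][12-21 FREE][22-28 ALLOC][29-36 FREE]
Free blocks: [10 8] total_free=18 largest=10 -> 100*(18-10)/18 = 800/18 ≈ 44.444 -> rounds to 44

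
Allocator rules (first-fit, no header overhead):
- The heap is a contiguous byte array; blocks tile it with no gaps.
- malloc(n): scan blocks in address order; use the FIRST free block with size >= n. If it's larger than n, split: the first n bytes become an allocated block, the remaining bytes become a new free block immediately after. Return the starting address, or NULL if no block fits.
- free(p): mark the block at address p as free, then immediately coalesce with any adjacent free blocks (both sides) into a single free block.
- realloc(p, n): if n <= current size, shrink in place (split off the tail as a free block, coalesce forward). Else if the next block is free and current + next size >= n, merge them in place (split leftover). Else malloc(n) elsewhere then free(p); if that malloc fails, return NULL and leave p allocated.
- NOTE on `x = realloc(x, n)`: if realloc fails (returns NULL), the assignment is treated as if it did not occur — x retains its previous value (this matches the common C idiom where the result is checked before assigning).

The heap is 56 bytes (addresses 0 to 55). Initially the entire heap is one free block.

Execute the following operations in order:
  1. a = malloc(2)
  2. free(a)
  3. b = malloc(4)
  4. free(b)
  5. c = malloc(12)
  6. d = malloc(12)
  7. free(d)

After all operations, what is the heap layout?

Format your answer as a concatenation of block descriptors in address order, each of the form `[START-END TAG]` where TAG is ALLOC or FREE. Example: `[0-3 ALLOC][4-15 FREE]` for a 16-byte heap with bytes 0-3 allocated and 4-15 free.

Answer: [0-11 ALLOC][12-55 FREE]

Derivation:
Op 1: a = malloc(2) -> a = 0; heap: [0-1 ALLOC][2-55 FREE]
Op 2: free(a) -> (freed a); heap: [0-55 FREE]
Op 3: b = malloc(4) -> b = 0; heap: [0-3 ALLOC][4-55 FREE]
Op 4: free(b) -> (freed b); heap: [0-55 FREE]
Op 5: c = malloc(12) -> c = 0; heap: [0-11 ALLOC][12-55 FREE]
Op 6: d = malloc(12) -> d = 12; heap: [0-11 ALLOC][12-23 ALLOC][24-55 FREE]
Op 7: free(d) -> (freed d); heap: [0-11 ALLOC][12-55 FREE]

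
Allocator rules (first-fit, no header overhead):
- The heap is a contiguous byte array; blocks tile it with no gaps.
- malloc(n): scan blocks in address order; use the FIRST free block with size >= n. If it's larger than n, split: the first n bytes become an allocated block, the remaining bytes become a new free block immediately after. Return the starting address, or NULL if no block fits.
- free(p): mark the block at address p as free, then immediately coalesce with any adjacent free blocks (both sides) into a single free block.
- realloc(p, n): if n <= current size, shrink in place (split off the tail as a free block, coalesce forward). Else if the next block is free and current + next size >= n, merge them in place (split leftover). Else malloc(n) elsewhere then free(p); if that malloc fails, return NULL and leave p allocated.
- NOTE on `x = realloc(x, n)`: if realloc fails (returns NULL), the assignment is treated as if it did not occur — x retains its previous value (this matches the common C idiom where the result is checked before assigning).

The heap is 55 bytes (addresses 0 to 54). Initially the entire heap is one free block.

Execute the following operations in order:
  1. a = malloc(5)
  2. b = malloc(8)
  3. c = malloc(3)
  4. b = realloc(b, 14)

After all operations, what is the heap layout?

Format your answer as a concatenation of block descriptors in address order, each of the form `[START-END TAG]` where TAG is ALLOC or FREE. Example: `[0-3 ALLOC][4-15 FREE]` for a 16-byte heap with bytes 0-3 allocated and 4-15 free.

Answer: [0-4 ALLOC][5-12 FREE][13-15 ALLOC][16-29 ALLOC][30-54 FREE]

Derivation:
Op 1: a = malloc(5) -> a = 0; heap: [0-4 ALLOC][5-54 FREE]
Op 2: b = malloc(8) -> b = 5; heap: [0-4 ALLOC][5-12 ALLOC][13-54 FREE]
Op 3: c = malloc(3) -> c = 13; heap: [0-4 ALLOC][5-12 ALLOC][13-15 ALLOC][16-54 FREE]
Op 4: b = realloc(b, 14) -> b = 16; heap: [0-4 ALLOC][5-12 FREE][13-15 ALLOC][16-29 ALLOC][30-54 FREE]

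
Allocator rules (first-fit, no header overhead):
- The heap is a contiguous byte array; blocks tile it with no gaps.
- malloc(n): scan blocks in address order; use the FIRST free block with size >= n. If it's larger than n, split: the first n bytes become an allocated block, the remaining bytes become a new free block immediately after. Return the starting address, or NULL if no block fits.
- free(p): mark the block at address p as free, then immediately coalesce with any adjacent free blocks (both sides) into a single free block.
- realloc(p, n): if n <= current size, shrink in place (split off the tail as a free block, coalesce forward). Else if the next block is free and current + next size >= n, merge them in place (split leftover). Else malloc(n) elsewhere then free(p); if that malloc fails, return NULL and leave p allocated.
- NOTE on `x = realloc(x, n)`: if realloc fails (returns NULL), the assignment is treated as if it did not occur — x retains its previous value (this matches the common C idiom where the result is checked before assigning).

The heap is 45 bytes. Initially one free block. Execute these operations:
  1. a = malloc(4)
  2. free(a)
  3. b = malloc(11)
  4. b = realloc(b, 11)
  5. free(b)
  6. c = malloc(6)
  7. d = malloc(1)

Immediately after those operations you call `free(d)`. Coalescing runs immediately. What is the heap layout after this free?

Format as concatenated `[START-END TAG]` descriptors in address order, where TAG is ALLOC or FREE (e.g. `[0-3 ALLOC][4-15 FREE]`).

Answer: [0-5 ALLOC][6-44 FREE]

Derivation:
Op 1: a = malloc(4) -> a = 0; heap: [0-3 ALLOC][4-44 FREE]
Op 2: free(a) -> (freed a); heap: [0-44 FREE]
Op 3: b = malloc(11) -> b = 0; heap: [0-10 ALLOC][11-44 FREE]
Op 4: b = realloc(b, 11) -> b = 0; heap: [0-10 ALLOC][11-44 FREE]
Op 5: free(b) -> (freed b); heap: [0-44 FREE]
Op 6: c = malloc(6) -> c = 0; heap: [0-5 ALLOC][6-44 FREE]
Op 7: d = malloc(1) -> d = 6; heap: [0-5 ALLOC][6-6 ALLOC][7-44 FREE]
free(d): d = 6 -> block [6-6 ALLOC]; mark free, coalesce with adjacent free neighbors -> [0-5 ALLOC][6-44 FREE]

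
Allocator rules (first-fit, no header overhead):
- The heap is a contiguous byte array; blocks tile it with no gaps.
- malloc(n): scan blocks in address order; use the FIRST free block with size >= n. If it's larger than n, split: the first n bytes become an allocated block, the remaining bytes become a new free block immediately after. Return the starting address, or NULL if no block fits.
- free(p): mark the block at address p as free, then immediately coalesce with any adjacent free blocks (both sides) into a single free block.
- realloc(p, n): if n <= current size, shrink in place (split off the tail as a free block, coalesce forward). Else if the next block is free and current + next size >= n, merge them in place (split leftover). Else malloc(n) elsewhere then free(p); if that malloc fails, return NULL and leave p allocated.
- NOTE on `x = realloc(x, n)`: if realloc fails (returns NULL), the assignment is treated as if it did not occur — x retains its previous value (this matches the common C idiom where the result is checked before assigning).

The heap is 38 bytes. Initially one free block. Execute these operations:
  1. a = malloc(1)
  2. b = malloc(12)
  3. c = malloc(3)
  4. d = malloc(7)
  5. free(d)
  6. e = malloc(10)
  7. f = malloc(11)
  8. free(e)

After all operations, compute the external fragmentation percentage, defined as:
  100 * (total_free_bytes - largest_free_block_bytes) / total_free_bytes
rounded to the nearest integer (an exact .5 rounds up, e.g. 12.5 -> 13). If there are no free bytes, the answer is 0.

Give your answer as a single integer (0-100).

Answer: 9

Derivation:
Op 1: a = malloc(1) -> a = 0; heap: [0-0 ALLOC][1-37 FREE]
Op 2: b = malloc(12) -> b = 1; heap: [0-0 ALLOC][1-12 ALLOC][13-37 FREE]
Op 3: c = malloc(3) -> c = 13; heap: [0-0 ALLOC][1-12 ALLOC][13-15 ALLOC][16-37 FREE]
Op 4: d = malloc(7) -> d = 16; heap: [0-0 ALLOC][1-12 ALLOC][13-15 ALLOC][16-22 ALLOC][23-37 FREE]
Op 5: free(d) -> (freed d); heap: [0-0 ALLOC][1-12 ALLOC][13-15 ALLOC][16-37 FREE]
Op 6: e = malloc(10) -> e = 16; heap: [0-0 ALLOC][1-12 ALLOC][13-15 ALLOC][16-25 ALLOC][26-37 FREE]
Op 7: f = malloc(11) -> f = 26; heap: [0-0 ALLOC][1-12 ALLOC][13-15 ALLOC][16-25 ALLOC][26-36 ALLOC][37-37 FREE]
Op 8: free(e) -> (freed e); heap: [0-0 ALLOC][1-12 ALLOC][13-15 ALLOC][16-25 FREE][26-36 ALLOC][37-37 FREE]
Free blocks: [10 1] total_free=11 largest=10 -> 100*(11-10)/11 = 100/11 ≈ 9.091 -> rounds to 9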